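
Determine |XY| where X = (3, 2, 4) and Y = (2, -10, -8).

d = √[(x₂-x₁)² + (y₂-y₁)² + (z₂-z₁)²]
  = √[(-1)² + (-12)² + (-12)²]
  = √[1 + 144 + 144]
  = √289
  ≈ 17

17


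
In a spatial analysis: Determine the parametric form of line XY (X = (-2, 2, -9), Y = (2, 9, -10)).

Direction vector d = Y - X = (2 + 2, 9 - 2, -10 + 9) = (4, 7, -1)
Parametric form r = X + t·d:
x = -2 + 4t, y = 2 + 7t, z = -9 - t

x = -2 + 4t, y = 2 + 7t, z = -9 - t


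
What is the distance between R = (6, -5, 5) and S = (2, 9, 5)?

d = √[(x₂-x₁)² + (y₂-y₁)² + (z₂-z₁)²]
  = √[(-4)² + 14² + 0²]
  = √[16 + 196 + 0]
  = √212
  ≈ 14.56

14.56


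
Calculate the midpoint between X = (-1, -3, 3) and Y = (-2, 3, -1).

M = ((x₁+x₂)/2, (y₁+y₂)/2, (z₁+z₂)/2)
  = ((-1 - 2)/2, (-3 + 3)/2, (3 - 1)/2)
  = (-3/2, 0/2, 2/2)
  = (-1.5, 0, 1)

(-1.5, 0, 1)


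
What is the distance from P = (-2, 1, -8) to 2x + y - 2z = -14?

distance = |a·x₀ + b·y₀ + c·z₀ - d| / √(a² + b² + c²)
  = |2·(-2) + 1·1 + (-2)·(-8) - (-14)| / √(2² + 1² + (-2)²)
  = |-4 + 1 + 16 + 14| / √(4 + 1 + 4)
  = |27| / √9
  = 27 / 3
  ≈ 9

9


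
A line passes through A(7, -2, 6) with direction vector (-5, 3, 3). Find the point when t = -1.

P(t) = A + t·d
  = (7 + (-5)·(-1), -2 + 3·(-1), 6 + 3·(-1))
  = (7 + 5, -2 - 3, 6 - 3)
  = (12, -5, 3)

(12, -5, 3)


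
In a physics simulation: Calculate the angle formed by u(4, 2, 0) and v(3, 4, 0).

u·v = 4·3 + 2·4 + 0·0 = 12 + 8 + 0 = 20
|u| = √(4² + 2² + 0²) = √20 ≈ 4.472
|v| = √(3² + 4² + 0²) = √25 ≈ 5
cos θ = (u·v)/(|u||v|) = 20/(4.472·5) ≈ 0.8944
θ = arccos(0.8944) ≈ 26.57°

26.57°


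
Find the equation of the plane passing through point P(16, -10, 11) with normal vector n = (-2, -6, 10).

The plane through P with normal n = (a, b, c) satisfies n·(r - P) = 0,
i.e. ax + by + cz = a·x₀ + b·y₀ + c·z₀.
d = (-2)·16 + (-6)·(-10) + 10·11
  = -32 + 60 + 110
  = 138
Equation: -2x - 6y + 10z = 138

-2x - 6y + 10z = 138


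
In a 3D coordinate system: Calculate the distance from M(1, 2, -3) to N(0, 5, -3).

d = √[(x₂-x₁)² + (y₂-y₁)² + (z₂-z₁)²]
  = √[(-1)² + 3² + 0²]
  = √[1 + 9 + 0]
  = √10
  ≈ 3.162

3.162


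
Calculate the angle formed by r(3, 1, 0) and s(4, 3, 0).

r·s = 3·4 + 1·3 + 0·0 = 12 + 3 + 0 = 15
|r| = √(3² + 1² + 0²) = √10 ≈ 3.162
|s| = √(4² + 3² + 0²) = √25 ≈ 5
cos θ = (r·s)/(|r||s|) = 15/(3.162·5) ≈ 0.9487
θ = arccos(0.9487) ≈ 18.43°

18.43°


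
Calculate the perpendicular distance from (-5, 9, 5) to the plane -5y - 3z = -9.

distance = |a·x₀ + b·y₀ + c·z₀ - d| / √(a² + b² + c²)
  = |0·(-5) + (-5)·9 + (-3)·5 - (-9)| / √(0² + (-5)² + (-3)²)
  = |0 - 45 - 15 + 9| / √(0 + 25 + 9)
  = |-51| / √34
  = 51 / 5.831
  ≈ 8.746

8.746


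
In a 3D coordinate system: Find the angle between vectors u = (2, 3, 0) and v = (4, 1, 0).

u·v = 2·4 + 3·1 + 0·0 = 8 + 3 + 0 = 11
|u| = √(2² + 3² + 0²) = √13 ≈ 3.606
|v| = √(4² + 1² + 0²) = √17 ≈ 4.123
cos θ = (u·v)/(|u||v|) = 11/(3.606·4.123) ≈ 0.7399
θ = arccos(0.7399) ≈ 42.27°

42.27°


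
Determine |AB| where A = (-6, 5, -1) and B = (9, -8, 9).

d = √[(x₂-x₁)² + (y₂-y₁)² + (z₂-z₁)²]
  = √[15² + (-13)² + 10²]
  = √[225 + 169 + 100]
  = √494
  ≈ 22.23

22.23


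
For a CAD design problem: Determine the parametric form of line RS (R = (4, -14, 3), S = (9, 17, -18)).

Direction vector d = S - R = (9 - 4, 17 + 14, -18 - 3) = (5, 31, -21)
Parametric form r = R + t·d:
x = 4 + 5t, y = -14 + 31t, z = 3 - 21t

x = 4 + 5t, y = -14 + 31t, z = 3 - 21t


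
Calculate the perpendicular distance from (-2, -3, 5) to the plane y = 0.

distance = |a·x₀ + b·y₀ + c·z₀ - d| / √(a² + b² + c²)
  = |0·(-2) + 1·(-3) + 0·5 - 0| / √(0² + 1² + 0²)
  = |0 - 3 + 0 + 0| / √(0 + 1 + 0)
  = |-3| / √1
  = 3 / 1
  ≈ 3

3


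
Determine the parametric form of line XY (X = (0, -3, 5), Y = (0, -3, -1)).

Direction vector d = Y - X = (0 + 0, -3 + 3, -1 - 5) = (0, 0, -6)
Parametric form r = X + t·d:
x = 0, y = -3, z = 5 - 6t

x = 0, y = -3, z = 5 - 6t


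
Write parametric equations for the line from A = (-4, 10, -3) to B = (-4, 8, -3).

Direction vector d = B - A = (-4 + 4, 8 - 10, -3 + 3) = (0, -2, 0)
Parametric form r = A + t·d:
x = -4, y = 10 - 2t, z = -3

x = -4, y = 10 - 2t, z = -3


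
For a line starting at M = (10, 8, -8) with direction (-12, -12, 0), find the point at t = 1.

P(t) = M + t·d
  = (10 + (-12)·1, 8 + (-12)·1, -8 + 0·1)
  = (10 - 12, 8 - 12, -8 + 0)
  = (-2, -4, -8)

(-2, -4, -8)


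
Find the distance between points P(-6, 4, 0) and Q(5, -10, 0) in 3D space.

d = √[(x₂-x₁)² + (y₂-y₁)² + (z₂-z₁)²]
  = √[11² + (-14)² + 0²]
  = √[121 + 196 + 0]
  = √317
  ≈ 17.8

17.8


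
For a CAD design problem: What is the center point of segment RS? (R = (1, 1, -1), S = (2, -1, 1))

M = ((x₁+x₂)/2, (y₁+y₂)/2, (z₁+z₂)/2)
  = ((1 + 2)/2, (1 - 1)/2, (-1 + 1)/2)
  = (3/2, 0/2, 0/2)
  = (1.5, 0, 0)

(1.5, 0, 0)


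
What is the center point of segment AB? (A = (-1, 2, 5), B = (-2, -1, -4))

M = ((x₁+x₂)/2, (y₁+y₂)/2, (z₁+z₂)/2)
  = ((-1 - 2)/2, (2 - 1)/2, (5 - 4)/2)
  = (-3/2, 1/2, 1/2)
  = (-1.5, 0.5, 0.5)

(-1.5, 0.5, 0.5)


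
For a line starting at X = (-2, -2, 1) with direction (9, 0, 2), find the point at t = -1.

P(t) = X + t·d
  = (-2 + 9·(-1), -2 + 0·(-1), 1 + 2·(-1))
  = (-2 - 9, -2 + 0, 1 - 2)
  = (-11, -2, -1)

(-11, -2, -1)


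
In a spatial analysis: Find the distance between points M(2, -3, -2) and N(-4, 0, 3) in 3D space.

d = √[(x₂-x₁)² + (y₂-y₁)² + (z₂-z₁)²]
  = √[(-6)² + 3² + 5²]
  = √[36 + 9 + 25]
  = √70
  ≈ 8.367

8.367


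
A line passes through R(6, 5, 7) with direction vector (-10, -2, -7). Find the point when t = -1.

P(t) = R + t·d
  = (6 + (-10)·(-1), 5 + (-2)·(-1), 7 + (-7)·(-1))
  = (6 + 10, 5 + 2, 7 + 7)
  = (16, 7, 14)

(16, 7, 14)


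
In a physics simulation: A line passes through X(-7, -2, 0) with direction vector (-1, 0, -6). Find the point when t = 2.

P(t) = X + t·d
  = (-7 + (-1)·2, -2 + 0·2, 0 + (-6)·2)
  = (-7 - 2, -2 + 0, 0 - 12)
  = (-9, -2, -12)

(-9, -2, -12)


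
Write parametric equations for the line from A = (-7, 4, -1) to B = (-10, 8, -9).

Direction vector d = B - A = (-10 + 7, 8 - 4, -9 + 1) = (-3, 4, -8)
Parametric form r = A + t·d:
x = -7 - 3t, y = 4 + 4t, z = -1 - 8t

x = -7 - 3t, y = 4 + 4t, z = -1 - 8t


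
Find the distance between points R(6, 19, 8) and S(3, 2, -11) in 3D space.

d = √[(x₂-x₁)² + (y₂-y₁)² + (z₂-z₁)²]
  = √[(-3)² + (-17)² + (-19)²]
  = √[9 + 289 + 361]
  = √659
  ≈ 25.67

25.67


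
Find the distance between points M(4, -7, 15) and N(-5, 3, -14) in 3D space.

d = √[(x₂-x₁)² + (y₂-y₁)² + (z₂-z₁)²]
  = √[(-9)² + 10² + (-29)²]
  = √[81 + 100 + 841]
  = √1022
  ≈ 31.97

31.97


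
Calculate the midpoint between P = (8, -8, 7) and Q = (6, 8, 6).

M = ((x₁+x₂)/2, (y₁+y₂)/2, (z₁+z₂)/2)
  = ((8 + 6)/2, (-8 + 8)/2, (7 + 6)/2)
  = (14/2, 0/2, 13/2)
  = (7, 0, 6.5)

(7, 0, 6.5)


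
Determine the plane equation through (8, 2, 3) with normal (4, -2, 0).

The plane through P with normal n = (a, b, c) satisfies n·(r - P) = 0,
i.e. ax + by + cz = a·x₀ + b·y₀ + c·z₀.
d = 4·8 + (-2)·2 + 0·3
  = 32 - 4 + 0
  = 28
Equation: 4x - 2y = 28

4x - 2y = 28


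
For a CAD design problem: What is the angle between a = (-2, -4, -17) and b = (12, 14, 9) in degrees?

a·b = (-2)·12 + (-4)·14 + (-17)·9 = -24 - 56 - 153 = -233
|a| = √((-2)² + (-4)² + (-17)²) = √309 ≈ 17.58
|b| = √(12² + 14² + 9²) = √421 ≈ 20.52
cos θ = (a·b)/(|a||b|) = -233/(17.58·20.52) ≈ -0.646
θ = arccos(-0.646) ≈ 130.2°

130.2°


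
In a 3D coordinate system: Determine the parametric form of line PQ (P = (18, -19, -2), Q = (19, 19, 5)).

Direction vector d = Q - P = (19 - 18, 19 + 19, 5 + 2) = (1, 38, 7)
Parametric form r = P + t·d:
x = 18 + t, y = -19 + 38t, z = -2 + 7t

x = 18 + t, y = -19 + 38t, z = -2 + 7t


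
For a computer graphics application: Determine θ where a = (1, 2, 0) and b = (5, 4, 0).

a·b = 1·5 + 2·4 + 0·0 = 5 + 8 + 0 = 13
|a| = √(1² + 2² + 0²) = √5 ≈ 2.236
|b| = √(5² + 4² + 0²) = √41 ≈ 6.403
cos θ = (a·b)/(|a||b|) = 13/(2.236·6.403) ≈ 0.908
θ = arccos(0.908) ≈ 24.78°

24.78°


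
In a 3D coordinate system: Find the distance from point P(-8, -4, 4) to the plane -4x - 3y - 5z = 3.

distance = |a·x₀ + b·y₀ + c·z₀ - d| / √(a² + b² + c²)
  = |(-4)·(-8) + (-3)·(-4) + (-5)·4 - 3| / √((-4)² + (-3)² + (-5)²)
  = |32 + 12 - 20 - 3| / √(16 + 9 + 25)
  = |21| / √50
  = 21 / 7.071
  ≈ 2.97

2.97


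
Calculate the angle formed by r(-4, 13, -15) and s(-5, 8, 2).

r·s = (-4)·(-5) + 13·8 + (-15)·2 = 20 + 104 - 30 = 94
|r| = √((-4)² + 13² + (-15)²) = √410 ≈ 20.25
|s| = √((-5)² + 8² + 2²) = √93 ≈ 9.644
cos θ = (r·s)/(|r||s|) = 94/(20.25·9.644) ≈ 0.4814
θ = arccos(0.4814) ≈ 61.22°

61.22°


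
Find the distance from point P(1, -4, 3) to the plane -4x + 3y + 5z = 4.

distance = |a·x₀ + b·y₀ + c·z₀ - d| / √(a² + b² + c²)
  = |(-4)·1 + 3·(-4) + 5·3 - 4| / √((-4)² + 3² + 5²)
  = |-4 - 12 + 15 - 4| / √(16 + 9 + 25)
  = |-5| / √50
  = 5 / 7.071
  ≈ 0.7071

0.7071


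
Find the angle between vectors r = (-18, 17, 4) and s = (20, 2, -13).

r·s = (-18)·20 + 17·2 + 4·(-13) = -360 + 34 - 52 = -378
|r| = √((-18)² + 17² + 4²) = √629 ≈ 25.08
|s| = √(20² + 2² + (-13)²) = √573 ≈ 23.94
cos θ = (r·s)/(|r||s|) = -378/(25.08·23.94) ≈ -0.6296
θ = arccos(-0.6296) ≈ 129°

129°


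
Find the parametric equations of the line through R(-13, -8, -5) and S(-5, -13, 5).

Direction vector d = S - R = (-5 + 13, -13 + 8, 5 + 5) = (8, -5, 10)
Parametric form r = R + t·d:
x = -13 + 8t, y = -8 - 5t, z = -5 + 10t

x = -13 + 8t, y = -8 - 5t, z = -5 + 10t


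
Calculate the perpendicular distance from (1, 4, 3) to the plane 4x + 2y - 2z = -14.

distance = |a·x₀ + b·y₀ + c·z₀ - d| / √(a² + b² + c²)
  = |4·1 + 2·4 + (-2)·3 - (-14)| / √(4² + 2² + (-2)²)
  = |4 + 8 - 6 + 14| / √(16 + 4 + 4)
  = |20| / √24
  = 20 / 4.899
  ≈ 4.082

4.082


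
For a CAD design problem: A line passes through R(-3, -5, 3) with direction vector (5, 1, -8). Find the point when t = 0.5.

P(t) = R + t·d
  = (-3 + 5·0.5, -5 + 1·0.5, 3 + (-8)·0.5)
  = (-3 + 2.5, -5 + 0.5, 3 - 4)
  = (-0.5, -4.5, -1)

(-0.5, -4.5, -1)


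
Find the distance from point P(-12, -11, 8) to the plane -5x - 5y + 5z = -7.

distance = |a·x₀ + b·y₀ + c·z₀ - d| / √(a² + b² + c²)
  = |(-5)·(-12) + (-5)·(-11) + 5·8 - (-7)| / √((-5)² + (-5)² + 5²)
  = |60 + 55 + 40 + 7| / √(25 + 25 + 25)
  = |162| / √75
  = 162 / 8.66
  ≈ 18.71

18.71


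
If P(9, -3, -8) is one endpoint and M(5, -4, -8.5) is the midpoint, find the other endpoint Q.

Q = 2M - P
  = (2·5 - 9, 2·(-4) - (-3), 2·(-8.5) - (-8))
  = (10 - 9, -8 + 3, -17 + 8)
  = (1, -5, -9)

(1, -5, -9)


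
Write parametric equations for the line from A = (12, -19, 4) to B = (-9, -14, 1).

Direction vector d = B - A = (-9 - 12, -14 + 19, 1 - 4) = (-21, 5, -3)
Parametric form r = A + t·d:
x = 12 - 21t, y = -19 + 5t, z = 4 - 3t

x = 12 - 21t, y = -19 + 5t, z = 4 - 3t


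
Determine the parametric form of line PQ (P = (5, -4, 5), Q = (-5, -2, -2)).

Direction vector d = Q - P = (-5 - 5, -2 + 4, -2 - 5) = (-10, 2, -7)
Parametric form r = P + t·d:
x = 5 - 10t, y = -4 + 2t, z = 5 - 7t

x = 5 - 10t, y = -4 + 2t, z = 5 - 7t


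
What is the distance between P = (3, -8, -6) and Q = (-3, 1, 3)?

d = √[(x₂-x₁)² + (y₂-y₁)² + (z₂-z₁)²]
  = √[(-6)² + 9² + 9²]
  = √[36 + 81 + 81]
  = √198
  ≈ 14.07

14.07


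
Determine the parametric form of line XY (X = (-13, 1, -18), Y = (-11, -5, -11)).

Direction vector d = Y - X = (-11 + 13, -5 - 1, -11 + 18) = (2, -6, 7)
Parametric form r = X + t·d:
x = -13 + 2t, y = 1 - 6t, z = -18 + 7t

x = -13 + 2t, y = 1 - 6t, z = -18 + 7t


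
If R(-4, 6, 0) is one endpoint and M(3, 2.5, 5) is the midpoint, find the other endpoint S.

S = 2M - R
  = (2·3 - (-4), 2·2.5 - 6, 2·5 - 0)
  = (6 + 4, 5 - 6, 10 + 0)
  = (10, -1, 10)

(10, -1, 10)


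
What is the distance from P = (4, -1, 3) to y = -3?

distance = |a·x₀ + b·y₀ + c·z₀ - d| / √(a² + b² + c²)
  = |0·4 + 1·(-1) + 0·3 - (-3)| / √(0² + 1² + 0²)
  = |0 - 1 + 0 + 3| / √(0 + 1 + 0)
  = |2| / √1
  = 2 / 1
  ≈ 2

2


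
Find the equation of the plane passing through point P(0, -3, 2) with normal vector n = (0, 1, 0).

The plane through P with normal n = (a, b, c) satisfies n·(r - P) = 0,
i.e. ax + by + cz = a·x₀ + b·y₀ + c·z₀.
d = 0·0 + 1·(-3) + 0·2
  = 0 - 3 + 0
  = -3
Equation: y = -3

y = -3


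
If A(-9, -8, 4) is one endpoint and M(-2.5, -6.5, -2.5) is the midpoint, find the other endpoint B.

B = 2M - A
  = (2·(-2.5) - (-9), 2·(-6.5) - (-8), 2·(-2.5) - 4)
  = (-5 + 9, -13 + 8, -5 - 4)
  = (4, -5, -9)

(4, -5, -9)


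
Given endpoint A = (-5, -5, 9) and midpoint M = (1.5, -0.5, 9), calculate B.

B = 2M - A
  = (2·1.5 - (-5), 2·(-0.5) - (-5), 2·9 - 9)
  = (3 + 5, -1 + 5, 18 - 9)
  = (8, 4, 9)

(8, 4, 9)


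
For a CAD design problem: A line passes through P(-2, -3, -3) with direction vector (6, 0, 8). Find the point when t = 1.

P(t) = P + t·d
  = (-2 + 6·1, -3 + 0·1, -3 + 8·1)
  = (-2 + 6, -3 + 0, -3 + 8)
  = (4, -3, 5)

(4, -3, 5)


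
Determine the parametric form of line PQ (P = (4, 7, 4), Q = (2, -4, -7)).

Direction vector d = Q - P = (2 - 4, -4 - 7, -7 - 4) = (-2, -11, -11)
Parametric form r = P + t·d:
x = 4 - 2t, y = 7 - 11t, z = 4 - 11t

x = 4 - 2t, y = 7 - 11t, z = 4 - 11t


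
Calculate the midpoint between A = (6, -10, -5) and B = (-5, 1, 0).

M = ((x₁+x₂)/2, (y₁+y₂)/2, (z₁+z₂)/2)
  = ((6 - 5)/2, (-10 + 1)/2, (-5 + 0)/2)
  = (1/2, -9/2, -5/2)
  = (0.5, -4.5, -2.5)

(0.5, -4.5, -2.5)


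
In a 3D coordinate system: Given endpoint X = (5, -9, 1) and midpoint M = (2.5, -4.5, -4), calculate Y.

Y = 2M - X
  = (2·2.5 - 5, 2·(-4.5) - (-9), 2·(-4) - 1)
  = (5 - 5, -9 + 9, -8 - 1)
  = (0, 0, -9)

(0, 0, -9)


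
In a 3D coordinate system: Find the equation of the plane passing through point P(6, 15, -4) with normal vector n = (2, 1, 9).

The plane through P with normal n = (a, b, c) satisfies n·(r - P) = 0,
i.e. ax + by + cz = a·x₀ + b·y₀ + c·z₀.
d = 2·6 + 1·15 + 9·(-4)
  = 12 + 15 - 36
  = -9
Equation: 2x + y + 9z = -9

2x + y + 9z = -9


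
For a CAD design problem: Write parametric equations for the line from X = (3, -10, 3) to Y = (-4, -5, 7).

Direction vector d = Y - X = (-4 - 3, -5 + 10, 7 - 3) = (-7, 5, 4)
Parametric form r = X + t·d:
x = 3 - 7t, y = -10 + 5t, z = 3 + 4t

x = 3 - 7t, y = -10 + 5t, z = 3 + 4t


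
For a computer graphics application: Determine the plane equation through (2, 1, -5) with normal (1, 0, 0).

The plane through P with normal n = (a, b, c) satisfies n·(r - P) = 0,
i.e. ax + by + cz = a·x₀ + b·y₀ + c·z₀.
d = 1·2 + 0·1 + 0·(-5)
  = 2 + 0 + 0
  = 2
Equation: x = 2

x = 2


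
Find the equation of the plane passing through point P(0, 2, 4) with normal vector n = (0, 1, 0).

The plane through P with normal n = (a, b, c) satisfies n·(r - P) = 0,
i.e. ax + by + cz = a·x₀ + b·y₀ + c·z₀.
d = 0·0 + 1·2 + 0·4
  = 0 + 2 + 0
  = 2
Equation: y = 2

y = 2


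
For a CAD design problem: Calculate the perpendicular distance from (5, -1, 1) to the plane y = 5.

distance = |a·x₀ + b·y₀ + c·z₀ - d| / √(a² + b² + c²)
  = |0·5 + 1·(-1) + 0·1 - 5| / √(0² + 1² + 0²)
  = |0 - 1 + 0 - 5| / √(0 + 1 + 0)
  = |-6| / √1
  = 6 / 1
  ≈ 6

6


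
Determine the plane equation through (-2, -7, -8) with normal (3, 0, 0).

The plane through P with normal n = (a, b, c) satisfies n·(r - P) = 0,
i.e. ax + by + cz = a·x₀ + b·y₀ + c·z₀.
d = 3·(-2) + 0·(-7) + 0·(-8)
  = -6 + 0 + 0
  = -6
Equation: 3x = -6

3x = -6


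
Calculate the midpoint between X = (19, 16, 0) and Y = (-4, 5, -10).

M = ((x₁+x₂)/2, (y₁+y₂)/2, (z₁+z₂)/2)
  = ((19 - 4)/2, (16 + 5)/2, (0 - 10)/2)
  = (15/2, 21/2, -10/2)
  = (7.5, 10.5, -5)

(7.5, 10.5, -5)


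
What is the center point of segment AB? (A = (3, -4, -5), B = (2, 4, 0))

M = ((x₁+x₂)/2, (y₁+y₂)/2, (z₁+z₂)/2)
  = ((3 + 2)/2, (-4 + 4)/2, (-5 + 0)/2)
  = (5/2, 0/2, -5/2)
  = (2.5, 0, -2.5)

(2.5, 0, -2.5)


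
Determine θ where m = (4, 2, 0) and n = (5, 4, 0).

m·n = 4·5 + 2·4 + 0·0 = 20 + 8 + 0 = 28
|m| = √(4² + 2² + 0²) = √20 ≈ 4.472
|n| = √(5² + 4² + 0²) = √41 ≈ 6.403
cos θ = (m·n)/(|m||n|) = 28/(4.472·6.403) ≈ 0.9778
θ = arccos(0.9778) ≈ 12.09°

12.09°


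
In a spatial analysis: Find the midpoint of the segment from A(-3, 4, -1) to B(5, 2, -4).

M = ((x₁+x₂)/2, (y₁+y₂)/2, (z₁+z₂)/2)
  = ((-3 + 5)/2, (4 + 2)/2, (-1 - 4)/2)
  = (2/2, 6/2, -5/2)
  = (1, 3, -2.5)

(1, 3, -2.5)


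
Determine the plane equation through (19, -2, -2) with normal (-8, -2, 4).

The plane through P with normal n = (a, b, c) satisfies n·(r - P) = 0,
i.e. ax + by + cz = a·x₀ + b·y₀ + c·z₀.
d = (-8)·19 + (-2)·(-2) + 4·(-2)
  = -152 + 4 - 8
  = -156
Equation: -8x - 2y + 4z = -156

-8x - 2y + 4z = -156


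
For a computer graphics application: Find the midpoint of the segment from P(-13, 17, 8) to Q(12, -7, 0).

M = ((x₁+x₂)/2, (y₁+y₂)/2, (z₁+z₂)/2)
  = ((-13 + 12)/2, (17 - 7)/2, (8 + 0)/2)
  = (-1/2, 10/2, 8/2)
  = (-0.5, 5, 4)

(-0.5, 5, 4)


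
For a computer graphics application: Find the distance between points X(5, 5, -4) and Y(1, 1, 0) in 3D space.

d = √[(x₂-x₁)² + (y₂-y₁)² + (z₂-z₁)²]
  = √[(-4)² + (-4)² + 4²]
  = √[16 + 16 + 16]
  = √48
  ≈ 6.928

6.928


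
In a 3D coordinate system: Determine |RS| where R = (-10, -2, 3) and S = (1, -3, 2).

d = √[(x₂-x₁)² + (y₂-y₁)² + (z₂-z₁)²]
  = √[11² + (-1)² + (-1)²]
  = √[121 + 1 + 1]
  = √123
  ≈ 11.09

11.09


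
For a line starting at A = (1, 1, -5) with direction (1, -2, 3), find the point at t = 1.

P(t) = A + t·d
  = (1 + 1·1, 1 + (-2)·1, -5 + 3·1)
  = (1 + 1, 1 - 2, -5 + 3)
  = (2, -1, -2)

(2, -1, -2)


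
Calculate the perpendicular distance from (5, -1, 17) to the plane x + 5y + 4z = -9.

distance = |a·x₀ + b·y₀ + c·z₀ - d| / √(a² + b² + c²)
  = |1·5 + 5·(-1) + 4·17 - (-9)| / √(1² + 5² + 4²)
  = |5 - 5 + 68 + 9| / √(1 + 25 + 16)
  = |77| / √42
  = 77 / 6.481
  ≈ 11.88

11.88


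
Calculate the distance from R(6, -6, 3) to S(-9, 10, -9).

d = √[(x₂-x₁)² + (y₂-y₁)² + (z₂-z₁)²]
  = √[(-15)² + 16² + (-12)²]
  = √[225 + 256 + 144]
  = √625
  ≈ 25

25


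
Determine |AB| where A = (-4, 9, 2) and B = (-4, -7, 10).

d = √[(x₂-x₁)² + (y₂-y₁)² + (z₂-z₁)²]
  = √[0² + (-16)² + 8²]
  = √[0 + 256 + 64]
  = √320
  ≈ 17.89

17.89


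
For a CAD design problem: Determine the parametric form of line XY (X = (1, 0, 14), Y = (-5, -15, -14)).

Direction vector d = Y - X = (-5 - 1, -15 + 0, -14 - 14) = (-6, -15, -28)
Parametric form r = X + t·d:
x = 1 - 6t, y = 0 - 15t, z = 14 - 28t

x = 1 - 6t, y = 0 - 15t, z = 14 - 28t


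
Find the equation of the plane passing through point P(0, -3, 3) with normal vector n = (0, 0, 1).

The plane through P with normal n = (a, b, c) satisfies n·(r - P) = 0,
i.e. ax + by + cz = a·x₀ + b·y₀ + c·z₀.
d = 0·0 + 0·(-3) + 1·3
  = 0 + 0 + 3
  = 3
Equation: z = 3

z = 3


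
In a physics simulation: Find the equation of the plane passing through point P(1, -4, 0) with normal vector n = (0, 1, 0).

The plane through P with normal n = (a, b, c) satisfies n·(r - P) = 0,
i.e. ax + by + cz = a·x₀ + b·y₀ + c·z₀.
d = 0·1 + 1·(-4) + 0·0
  = 0 - 4 + 0
  = -4
Equation: y = -4

y = -4


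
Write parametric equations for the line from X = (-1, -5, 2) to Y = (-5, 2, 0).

Direction vector d = Y - X = (-5 + 1, 2 + 5, 0 - 2) = (-4, 7, -2)
Parametric form r = X + t·d:
x = -1 - 4t, y = -5 + 7t, z = 2 - 2t

x = -1 - 4t, y = -5 + 7t, z = 2 - 2t


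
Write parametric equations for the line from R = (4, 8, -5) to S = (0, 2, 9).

Direction vector d = S - R = (0 - 4, 2 - 8, 9 + 5) = (-4, -6, 14)
Parametric form r = R + t·d:
x = 4 - 4t, y = 8 - 6t, z = -5 + 14t

x = 4 - 4t, y = 8 - 6t, z = -5 + 14t


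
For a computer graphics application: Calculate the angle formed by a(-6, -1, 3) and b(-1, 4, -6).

a·b = (-6)·(-1) + (-1)·4 + 3·(-6) = 6 - 4 - 18 = -16
|a| = √((-6)² + (-1)² + 3²) = √46 ≈ 6.782
|b| = √((-1)² + 4² + (-6)²) = √53 ≈ 7.28
cos θ = (a·b)/(|a||b|) = -16/(6.782·7.28) ≈ -0.324
θ = arccos(-0.324) ≈ 108.9°

108.9°


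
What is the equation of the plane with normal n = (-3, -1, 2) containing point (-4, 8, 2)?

The plane through P with normal n = (a, b, c) satisfies n·(r - P) = 0,
i.e. ax + by + cz = a·x₀ + b·y₀ + c·z₀.
d = (-3)·(-4) + (-1)·8 + 2·2
  = 12 - 8 + 4
  = 8
Equation: -3x - y + 2z = 8

-3x - y + 2z = 8


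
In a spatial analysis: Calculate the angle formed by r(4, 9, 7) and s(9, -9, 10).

r·s = 4·9 + 9·(-9) + 7·10 = 36 - 81 + 70 = 25
|r| = √(4² + 9² + 7²) = √146 ≈ 12.08
|s| = √(9² + (-9)² + 10²) = √262 ≈ 16.19
cos θ = (r·s)/(|r||s|) = 25/(12.08·16.19) ≈ 0.1278
θ = arccos(0.1278) ≈ 82.66°

82.66°


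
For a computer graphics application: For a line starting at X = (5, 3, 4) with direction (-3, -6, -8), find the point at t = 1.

P(t) = X + t·d
  = (5 + (-3)·1, 3 + (-6)·1, 4 + (-8)·1)
  = (5 - 3, 3 - 6, 4 - 8)
  = (2, -3, -4)

(2, -3, -4)


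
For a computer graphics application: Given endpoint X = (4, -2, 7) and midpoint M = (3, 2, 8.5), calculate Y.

Y = 2M - X
  = (2·3 - 4, 2·2 - (-2), 2·8.5 - 7)
  = (6 - 4, 4 + 2, 17 - 7)
  = (2, 6, 10)

(2, 6, 10)


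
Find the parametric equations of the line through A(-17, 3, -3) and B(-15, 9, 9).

Direction vector d = B - A = (-15 + 17, 9 - 3, 9 + 3) = (2, 6, 12)
Parametric form r = A + t·d:
x = -17 + 2t, y = 3 + 6t, z = -3 + 12t

x = -17 + 2t, y = 3 + 6t, z = -3 + 12t


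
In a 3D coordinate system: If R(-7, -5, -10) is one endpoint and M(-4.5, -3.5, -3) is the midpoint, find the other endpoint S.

S = 2M - R
  = (2·(-4.5) - (-7), 2·(-3.5) - (-5), 2·(-3) - (-10))
  = (-9 + 7, -7 + 5, -6 + 10)
  = (-2, -2, 4)

(-2, -2, 4)


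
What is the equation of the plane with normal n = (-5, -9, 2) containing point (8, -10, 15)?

The plane through P with normal n = (a, b, c) satisfies n·(r - P) = 0,
i.e. ax + by + cz = a·x₀ + b·y₀ + c·z₀.
d = (-5)·8 + (-9)·(-10) + 2·15
  = -40 + 90 + 30
  = 80
Equation: -5x - 9y + 2z = 80

-5x - 9y + 2z = 80


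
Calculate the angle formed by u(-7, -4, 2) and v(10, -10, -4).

u·v = (-7)·10 + (-4)·(-10) + 2·(-4) = -70 + 40 - 8 = -38
|u| = √((-7)² + (-4)² + 2²) = √69 ≈ 8.307
|v| = √(10² + (-10)² + (-4)²) = √216 ≈ 14.7
cos θ = (u·v)/(|u||v|) = -38/(8.307·14.7) ≈ -0.3113
θ = arccos(-0.3113) ≈ 108.1°

108.1°


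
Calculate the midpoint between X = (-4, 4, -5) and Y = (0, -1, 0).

M = ((x₁+x₂)/2, (y₁+y₂)/2, (z₁+z₂)/2)
  = ((-4 + 0)/2, (4 - 1)/2, (-5 + 0)/2)
  = (-4/2, 3/2, -5/2)
  = (-2, 1.5, -2.5)

(-2, 1.5, -2.5)


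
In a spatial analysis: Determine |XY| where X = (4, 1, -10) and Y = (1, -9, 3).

d = √[(x₂-x₁)² + (y₂-y₁)² + (z₂-z₁)²]
  = √[(-3)² + (-10)² + 13²]
  = √[9 + 100 + 169]
  = √278
  ≈ 16.67

16.67


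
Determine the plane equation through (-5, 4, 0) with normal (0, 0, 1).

The plane through P with normal n = (a, b, c) satisfies n·(r - P) = 0,
i.e. ax + by + cz = a·x₀ + b·y₀ + c·z₀.
d = 0·(-5) + 0·4 + 1·0
  = 0 + 0 + 0
  = 0
Equation: z = 0

z = 0


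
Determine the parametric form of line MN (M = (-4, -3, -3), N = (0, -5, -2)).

Direction vector d = N - M = (0 + 4, -5 + 3, -2 + 3) = (4, -2, 1)
Parametric form r = M + t·d:
x = -4 + 4t, y = -3 - 2t, z = -3 + t

x = -4 + 4t, y = -3 - 2t, z = -3 + t


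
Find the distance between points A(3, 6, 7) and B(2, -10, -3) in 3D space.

d = √[(x₂-x₁)² + (y₂-y₁)² + (z₂-z₁)²]
  = √[(-1)² + (-16)² + (-10)²]
  = √[1 + 256 + 100]
  = √357
  ≈ 18.89

18.89


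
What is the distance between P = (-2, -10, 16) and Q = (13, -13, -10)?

d = √[(x₂-x₁)² + (y₂-y₁)² + (z₂-z₁)²]
  = √[15² + (-3)² + (-26)²]
  = √[225 + 9 + 676]
  = √910
  ≈ 30.17

30.17


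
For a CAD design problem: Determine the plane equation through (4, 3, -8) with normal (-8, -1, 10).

The plane through P with normal n = (a, b, c) satisfies n·(r - P) = 0,
i.e. ax + by + cz = a·x₀ + b·y₀ + c·z₀.
d = (-8)·4 + (-1)·3 + 10·(-8)
  = -32 - 3 - 80
  = -115
Equation: -8x - y + 10z = -115

-8x - y + 10z = -115


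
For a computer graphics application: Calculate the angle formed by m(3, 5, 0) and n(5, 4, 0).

m·n = 3·5 + 5·4 + 0·0 = 15 + 20 + 0 = 35
|m| = √(3² + 5² + 0²) = √34 ≈ 5.831
|n| = √(5² + 4² + 0²) = √41 ≈ 6.403
cos θ = (m·n)/(|m||n|) = 35/(5.831·6.403) ≈ 0.9374
θ = arccos(0.9374) ≈ 20.38°

20.38°


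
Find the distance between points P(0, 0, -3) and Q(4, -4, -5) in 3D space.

d = √[(x₂-x₁)² + (y₂-y₁)² + (z₂-z₁)²]
  = √[4² + (-4)² + (-2)²]
  = √[16 + 16 + 4]
  = √36
  ≈ 6

6


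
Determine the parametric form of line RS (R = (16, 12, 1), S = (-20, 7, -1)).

Direction vector d = S - R = (-20 - 16, 7 - 12, -1 - 1) = (-36, -5, -2)
Parametric form r = R + t·d:
x = 16 - 36t, y = 12 - 5t, z = 1 - 2t

x = 16 - 36t, y = 12 - 5t, z = 1 - 2t


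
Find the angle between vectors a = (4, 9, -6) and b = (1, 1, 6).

a·b = 4·1 + 9·1 + (-6)·6 = 4 + 9 - 36 = -23
|a| = √(4² + 9² + (-6)²) = √133 ≈ 11.53
|b| = √(1² + 1² + 6²) = √38 ≈ 6.164
cos θ = (a·b)/(|a||b|) = -23/(11.53·6.164) ≈ -0.3235
θ = arccos(-0.3235) ≈ 108.9°

108.9°


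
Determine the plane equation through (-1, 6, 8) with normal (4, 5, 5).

The plane through P with normal n = (a, b, c) satisfies n·(r - P) = 0,
i.e. ax + by + cz = a·x₀ + b·y₀ + c·z₀.
d = 4·(-1) + 5·6 + 5·8
  = -4 + 30 + 40
  = 66
Equation: 4x + 5y + 5z = 66

4x + 5y + 5z = 66


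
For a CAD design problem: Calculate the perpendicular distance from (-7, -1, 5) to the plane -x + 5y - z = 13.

distance = |a·x₀ + b·y₀ + c·z₀ - d| / √(a² + b² + c²)
  = |(-1)·(-7) + 5·(-1) + (-1)·5 - 13| / √((-1)² + 5² + (-1)²)
  = |7 - 5 - 5 - 13| / √(1 + 25 + 1)
  = |-16| / √27
  = 16 / 5.196
  ≈ 3.079

3.079


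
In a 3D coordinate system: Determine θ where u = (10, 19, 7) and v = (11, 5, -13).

u·v = 10·11 + 19·5 + 7·(-13) = 110 + 95 - 91 = 114
|u| = √(10² + 19² + 7²) = √510 ≈ 22.58
|v| = √(11² + 5² + (-13)²) = √315 ≈ 17.75
cos θ = (u·v)/(|u||v|) = 114/(22.58·17.75) ≈ 0.2844
θ = arccos(0.2844) ≈ 73.48°

73.48°


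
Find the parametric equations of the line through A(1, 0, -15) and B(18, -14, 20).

Direction vector d = B - A = (18 - 1, -14 + 0, 20 + 15) = (17, -14, 35)
Parametric form r = A + t·d:
x = 1 + 17t, y = 0 - 14t, z = -15 + 35t

x = 1 + 17t, y = 0 - 14t, z = -15 + 35t


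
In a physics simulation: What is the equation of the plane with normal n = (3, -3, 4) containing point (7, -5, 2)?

The plane through P with normal n = (a, b, c) satisfies n·(r - P) = 0,
i.e. ax + by + cz = a·x₀ + b·y₀ + c·z₀.
d = 3·7 + (-3)·(-5) + 4·2
  = 21 + 15 + 8
  = 44
Equation: 3x - 3y + 4z = 44

3x - 3y + 4z = 44


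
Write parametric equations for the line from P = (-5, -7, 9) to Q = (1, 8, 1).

Direction vector d = Q - P = (1 + 5, 8 + 7, 1 - 9) = (6, 15, -8)
Parametric form r = P + t·d:
x = -5 + 6t, y = -7 + 15t, z = 9 - 8t

x = -5 + 6t, y = -7 + 15t, z = 9 - 8t


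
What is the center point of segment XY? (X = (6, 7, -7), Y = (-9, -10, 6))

M = ((x₁+x₂)/2, (y₁+y₂)/2, (z₁+z₂)/2)
  = ((6 - 9)/2, (7 - 10)/2, (-7 + 6)/2)
  = (-3/2, -3/2, -1/2)
  = (-1.5, -1.5, -0.5)

(-1.5, -1.5, -0.5)


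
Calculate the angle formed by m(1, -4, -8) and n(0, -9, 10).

m·n = 1·0 + (-4)·(-9) + (-8)·10 = 0 + 36 - 80 = -44
|m| = √(1² + (-4)² + (-8)²) = √81 ≈ 9
|n| = √(0² + (-9)² + 10²) = √181 ≈ 13.45
cos θ = (m·n)/(|m||n|) = -44/(9·13.45) ≈ -0.3634
θ = arccos(-0.3634) ≈ 111.3°

111.3°


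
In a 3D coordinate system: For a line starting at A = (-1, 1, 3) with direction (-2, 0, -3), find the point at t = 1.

P(t) = A + t·d
  = (-1 + (-2)·1, 1 + 0·1, 3 + (-3)·1)
  = (-1 - 2, 1 + 0, 3 - 3)
  = (-3, 1, 0)

(-3, 1, 0)


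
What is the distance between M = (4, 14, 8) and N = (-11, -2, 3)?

d = √[(x₂-x₁)² + (y₂-y₁)² + (z₂-z₁)²]
  = √[(-15)² + (-16)² + (-5)²]
  = √[225 + 256 + 25]
  = √506
  ≈ 22.49

22.49


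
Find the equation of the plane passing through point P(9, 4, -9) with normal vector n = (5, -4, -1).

The plane through P with normal n = (a, b, c) satisfies n·(r - P) = 0,
i.e. ax + by + cz = a·x₀ + b·y₀ + c·z₀.
d = 5·9 + (-4)·4 + (-1)·(-9)
  = 45 - 16 + 9
  = 38
Equation: 5x - 4y - z = 38

5x - 4y - z = 38


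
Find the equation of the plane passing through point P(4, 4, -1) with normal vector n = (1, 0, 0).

The plane through P with normal n = (a, b, c) satisfies n·(r - P) = 0,
i.e. ax + by + cz = a·x₀ + b·y₀ + c·z₀.
d = 1·4 + 0·4 + 0·(-1)
  = 4 + 0 + 0
  = 4
Equation: x = 4

x = 4


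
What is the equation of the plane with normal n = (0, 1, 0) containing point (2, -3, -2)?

The plane through P with normal n = (a, b, c) satisfies n·(r - P) = 0,
i.e. ax + by + cz = a·x₀ + b·y₀ + c·z₀.
d = 0·2 + 1·(-3) + 0·(-2)
  = 0 - 3 + 0
  = -3
Equation: y = -3

y = -3


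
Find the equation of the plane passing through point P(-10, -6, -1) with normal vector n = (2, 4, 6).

The plane through P with normal n = (a, b, c) satisfies n·(r - P) = 0,
i.e. ax + by + cz = a·x₀ + b·y₀ + c·z₀.
d = 2·(-10) + 4·(-6) + 6·(-1)
  = -20 - 24 - 6
  = -50
Equation: 2x + 4y + 6z = -50

2x + 4y + 6z = -50


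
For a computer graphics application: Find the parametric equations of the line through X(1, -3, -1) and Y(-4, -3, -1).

Direction vector d = Y - X = (-4 - 1, -3 + 3, -1 + 1) = (-5, 0, 0)
Parametric form r = X + t·d:
x = 1 - 5t, y = -3, z = -1

x = 1 - 5t, y = -3, z = -1


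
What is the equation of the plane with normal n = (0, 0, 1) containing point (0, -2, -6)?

The plane through P with normal n = (a, b, c) satisfies n·(r - P) = 0,
i.e. ax + by + cz = a·x₀ + b·y₀ + c·z₀.
d = 0·0 + 0·(-2) + 1·(-6)
  = 0 + 0 - 6
  = -6
Equation: z = -6

z = -6


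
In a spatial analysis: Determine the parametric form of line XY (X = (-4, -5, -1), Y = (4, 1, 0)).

Direction vector d = Y - X = (4 + 4, 1 + 5, 0 + 1) = (8, 6, 1)
Parametric form r = X + t·d:
x = -4 + 8t, y = -5 + 6t, z = -1 + t

x = -4 + 8t, y = -5 + 6t, z = -1 + t


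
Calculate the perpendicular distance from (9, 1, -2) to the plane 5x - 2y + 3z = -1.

distance = |a·x₀ + b·y₀ + c·z₀ - d| / √(a² + b² + c²)
  = |5·9 + (-2)·1 + 3·(-2) - (-1)| / √(5² + (-2)² + 3²)
  = |45 - 2 - 6 + 1| / √(25 + 4 + 9)
  = |38| / √38
  = 38 / 6.164
  ≈ 6.164

6.164


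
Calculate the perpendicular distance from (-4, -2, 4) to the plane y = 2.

distance = |a·x₀ + b·y₀ + c·z₀ - d| / √(a² + b² + c²)
  = |0·(-4) + 1·(-2) + 0·4 - 2| / √(0² + 1² + 0²)
  = |0 - 2 + 0 - 2| / √(0 + 1 + 0)
  = |-4| / √1
  = 4 / 1
  ≈ 4

4


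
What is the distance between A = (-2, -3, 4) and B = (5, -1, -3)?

d = √[(x₂-x₁)² + (y₂-y₁)² + (z₂-z₁)²]
  = √[7² + 2² + (-7)²]
  = √[49 + 4 + 49]
  = √102
  ≈ 10.1

10.1


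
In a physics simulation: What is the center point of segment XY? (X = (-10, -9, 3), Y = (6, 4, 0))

M = ((x₁+x₂)/2, (y₁+y₂)/2, (z₁+z₂)/2)
  = ((-10 + 6)/2, (-9 + 4)/2, (3 + 0)/2)
  = (-4/2, -5/2, 3/2)
  = (-2, -2.5, 1.5)

(-2, -2.5, 1.5)


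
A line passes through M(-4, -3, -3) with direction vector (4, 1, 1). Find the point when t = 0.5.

P(t) = M + t·d
  = (-4 + 4·0.5, -3 + 1·0.5, -3 + 1·0.5)
  = (-4 + 2, -3 + 0.5, -3 + 0.5)
  = (-2, -2.5, -2.5)

(-2, -2.5, -2.5)


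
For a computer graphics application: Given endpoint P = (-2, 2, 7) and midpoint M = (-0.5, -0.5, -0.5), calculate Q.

Q = 2M - P
  = (2·(-0.5) - (-2), 2·(-0.5) - 2, 2·(-0.5) - 7)
  = (-1 + 2, -1 - 2, -1 - 7)
  = (1, -3, -8)

(1, -3, -8)


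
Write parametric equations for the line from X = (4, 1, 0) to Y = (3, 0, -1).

Direction vector d = Y - X = (3 - 4, 0 - 1, -1 + 0) = (-1, -1, -1)
Parametric form r = X + t·d:
x = 4 - t, y = 1 - t, z = 0 - t

x = 4 - t, y = 1 - t, z = 0 - t


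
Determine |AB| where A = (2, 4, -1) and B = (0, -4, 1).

d = √[(x₂-x₁)² + (y₂-y₁)² + (z₂-z₁)²]
  = √[(-2)² + (-8)² + 2²]
  = √[4 + 64 + 4]
  = √72
  ≈ 8.485

8.485


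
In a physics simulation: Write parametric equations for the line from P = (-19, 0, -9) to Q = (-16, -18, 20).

Direction vector d = Q - P = (-16 + 19, -18 + 0, 20 + 9) = (3, -18, 29)
Parametric form r = P + t·d:
x = -19 + 3t, y = 0 - 18t, z = -9 + 29t

x = -19 + 3t, y = 0 - 18t, z = -9 + 29t


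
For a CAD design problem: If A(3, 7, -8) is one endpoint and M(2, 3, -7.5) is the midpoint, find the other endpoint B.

B = 2M - A
  = (2·2 - 3, 2·3 - 7, 2·(-7.5) - (-8))
  = (4 - 3, 6 - 7, -15 + 8)
  = (1, -1, -7)

(1, -1, -7)


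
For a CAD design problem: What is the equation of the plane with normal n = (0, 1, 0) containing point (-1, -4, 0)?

The plane through P with normal n = (a, b, c) satisfies n·(r - P) = 0,
i.e. ax + by + cz = a·x₀ + b·y₀ + c·z₀.
d = 0·(-1) + 1·(-4) + 0·0
  = 0 - 4 + 0
  = -4
Equation: y = -4

y = -4


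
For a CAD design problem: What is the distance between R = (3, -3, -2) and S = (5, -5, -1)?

d = √[(x₂-x₁)² + (y₂-y₁)² + (z₂-z₁)²]
  = √[2² + (-2)² + 1²]
  = √[4 + 4 + 1]
  = √9
  ≈ 3

3


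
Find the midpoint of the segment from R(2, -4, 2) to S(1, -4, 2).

M = ((x₁+x₂)/2, (y₁+y₂)/2, (z₁+z₂)/2)
  = ((2 + 1)/2, (-4 - 4)/2, (2 + 2)/2)
  = (3/2, -8/2, 4/2)
  = (1.5, -4, 2)

(1.5, -4, 2)


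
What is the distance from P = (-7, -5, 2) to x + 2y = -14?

distance = |a·x₀ + b·y₀ + c·z₀ - d| / √(a² + b² + c²)
  = |1·(-7) + 2·(-5) + 0·2 - (-14)| / √(1² + 2² + 0²)
  = |-7 - 10 + 0 + 14| / √(1 + 4 + 0)
  = |-3| / √5
  = 3 / 2.236
  ≈ 1.342

1.342


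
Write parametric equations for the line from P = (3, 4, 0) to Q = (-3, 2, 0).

Direction vector d = Q - P = (-3 - 3, 2 - 4, 0 + 0) = (-6, -2, 0)
Parametric form r = P + t·d:
x = 3 - 6t, y = 4 - 2t, z = 0

x = 3 - 6t, y = 4 - 2t, z = 0


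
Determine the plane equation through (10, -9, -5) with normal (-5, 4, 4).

The plane through P with normal n = (a, b, c) satisfies n·(r - P) = 0,
i.e. ax + by + cz = a·x₀ + b·y₀ + c·z₀.
d = (-5)·10 + 4·(-9) + 4·(-5)
  = -50 - 36 - 20
  = -106
Equation: -5x + 4y + 4z = -106

-5x + 4y + 4z = -106


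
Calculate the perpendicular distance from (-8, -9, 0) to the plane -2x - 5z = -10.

distance = |a·x₀ + b·y₀ + c·z₀ - d| / √(a² + b² + c²)
  = |(-2)·(-8) + 0·(-9) + (-5)·0 - (-10)| / √((-2)² + 0² + (-5)²)
  = |16 + 0 + 0 + 10| / √(4 + 0 + 25)
  = |26| / √29
  = 26 / 5.385
  ≈ 4.828

4.828


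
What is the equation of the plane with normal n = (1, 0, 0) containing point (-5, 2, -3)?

The plane through P with normal n = (a, b, c) satisfies n·(r - P) = 0,
i.e. ax + by + cz = a·x₀ + b·y₀ + c·z₀.
d = 1·(-5) + 0·2 + 0·(-3)
  = -5 + 0 + 0
  = -5
Equation: x = -5

x = -5


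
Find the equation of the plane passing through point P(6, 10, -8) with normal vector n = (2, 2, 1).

The plane through P with normal n = (a, b, c) satisfies n·(r - P) = 0,
i.e. ax + by + cz = a·x₀ + b·y₀ + c·z₀.
d = 2·6 + 2·10 + 1·(-8)
  = 12 + 20 - 8
  = 24
Equation: 2x + 2y + z = 24

2x + 2y + z = 24


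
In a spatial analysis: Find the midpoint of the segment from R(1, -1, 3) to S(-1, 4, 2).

M = ((x₁+x₂)/2, (y₁+y₂)/2, (z₁+z₂)/2)
  = ((1 - 1)/2, (-1 + 4)/2, (3 + 2)/2)
  = (0/2, 3/2, 5/2)
  = (0, 1.5, 2.5)

(0, 1.5, 2.5)


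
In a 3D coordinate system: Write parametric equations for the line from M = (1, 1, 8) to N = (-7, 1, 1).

Direction vector d = N - M = (-7 - 1, 1 - 1, 1 - 8) = (-8, 0, -7)
Parametric form r = M + t·d:
x = 1 - 8t, y = 1, z = 8 - 7t

x = 1 - 8t, y = 1, z = 8 - 7t


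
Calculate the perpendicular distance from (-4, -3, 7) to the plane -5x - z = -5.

distance = |a·x₀ + b·y₀ + c·z₀ - d| / √(a² + b² + c²)
  = |(-5)·(-4) + 0·(-3) + (-1)·7 - (-5)| / √((-5)² + 0² + (-1)²)
  = |20 + 0 - 7 + 5| / √(25 + 0 + 1)
  = |18| / √26
  = 18 / 5.099
  ≈ 3.53

3.53


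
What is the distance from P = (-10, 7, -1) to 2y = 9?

distance = |a·x₀ + b·y₀ + c·z₀ - d| / √(a² + b² + c²)
  = |0·(-10) + 2·7 + 0·(-1) - 9| / √(0² + 2² + 0²)
  = |0 + 14 + 0 - 9| / √(0 + 4 + 0)
  = |5| / √4
  = 5 / 2
  ≈ 2.5

2.5


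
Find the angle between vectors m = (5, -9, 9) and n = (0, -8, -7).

m·n = 5·0 + (-9)·(-8) + 9·(-7) = 0 + 72 - 63 = 9
|m| = √(5² + (-9)² + 9²) = √187 ≈ 13.67
|n| = √(0² + (-8)² + (-7)²) = √113 ≈ 10.63
cos θ = (m·n)/(|m||n|) = 9/(13.67·10.63) ≈ 0.06191
θ = arccos(0.06191) ≈ 86.45°

86.45°


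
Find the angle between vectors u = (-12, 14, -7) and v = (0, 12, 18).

u·v = (-12)·0 + 14·12 + (-7)·18 = 0 + 168 - 126 = 42
|u| = √((-12)² + 14² + (-7)²) = √389 ≈ 19.72
|v| = √(0² + 12² + 18²) = √468 ≈ 21.63
cos θ = (u·v)/(|u||v|) = 42/(19.72·21.63) ≈ 0.09844
θ = arccos(0.09844) ≈ 84.35°

84.35°


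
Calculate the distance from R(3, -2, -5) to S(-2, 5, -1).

d = √[(x₂-x₁)² + (y₂-y₁)² + (z₂-z₁)²]
  = √[(-5)² + 7² + 4²]
  = √[25 + 49 + 16]
  = √90
  ≈ 9.487

9.487


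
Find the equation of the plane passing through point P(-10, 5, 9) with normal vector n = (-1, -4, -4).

The plane through P with normal n = (a, b, c) satisfies n·(r - P) = 0,
i.e. ax + by + cz = a·x₀ + b·y₀ + c·z₀.
d = (-1)·(-10) + (-4)·5 + (-4)·9
  = 10 - 20 - 36
  = -46
Equation: -x - 4y - 4z = -46

-x - 4y - 4z = -46


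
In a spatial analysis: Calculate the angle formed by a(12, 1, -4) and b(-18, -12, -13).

a·b = 12·(-18) + 1·(-12) + (-4)·(-13) = -216 - 12 + 52 = -176
|a| = √(12² + 1² + (-4)²) = √161 ≈ 12.69
|b| = √((-18)² + (-12)² + (-13)²) = √637 ≈ 25.24
cos θ = (a·b)/(|a||b|) = -176/(12.69·25.24) ≈ -0.5496
θ = arccos(-0.5496) ≈ 123.3°

123.3°


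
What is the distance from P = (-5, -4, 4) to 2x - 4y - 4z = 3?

distance = |a·x₀ + b·y₀ + c·z₀ - d| / √(a² + b² + c²)
  = |2·(-5) + (-4)·(-4) + (-4)·4 - 3| / √(2² + (-4)² + (-4)²)
  = |-10 + 16 - 16 - 3| / √(4 + 16 + 16)
  = |-13| / √36
  = 13 / 6
  ≈ 2.167

2.167


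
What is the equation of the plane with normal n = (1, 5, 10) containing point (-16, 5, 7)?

The plane through P with normal n = (a, b, c) satisfies n·(r - P) = 0,
i.e. ax + by + cz = a·x₀ + b·y₀ + c·z₀.
d = 1·(-16) + 5·5 + 10·7
  = -16 + 25 + 70
  = 79
Equation: x + 5y + 10z = 79

x + 5y + 10z = 79
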